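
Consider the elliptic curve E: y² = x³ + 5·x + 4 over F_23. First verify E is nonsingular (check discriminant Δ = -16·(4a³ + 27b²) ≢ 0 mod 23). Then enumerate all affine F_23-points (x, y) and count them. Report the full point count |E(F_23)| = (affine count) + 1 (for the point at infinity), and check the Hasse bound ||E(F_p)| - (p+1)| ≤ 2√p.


Affine points = {(0, 2), (0, 21), (3, 0), (5, 4), (5, 19), (8, 2), (8, 21), (13, 9), (13, 14), (14, 9), (14, 14), (15, 2), (15, 21), (19, 9), (19, 14), (20, 10), (20, 13), (21, 3), (21, 20)}; affine count = 19; |E(F_23)| = 20.

Discriminant check: Δ ∝ 4a³ + 27b² = 4·5³ + 27·4² = 4·125 + 27·16 ≡ 12 (mod 23). Nonzero ⇒ E is nonsingular.
For each x ∈ F_23, compute rhs = x³ + 5·x + 4 mod 23, then count y ∈ F_23 with y² ≡ rhs.
  x = 0: rhs = 4, matching y values: 2, 21 (2 points).
  x = 1: rhs = 10, matching y values: none (0 points).
  x = 2: rhs = 22, matching y values: none (0 points).
  x = 3: rhs = 0, matching y values: 0 (1 points).
  x = 4: rhs = 19, matching y values: none (0 points).
  x = 5: rhs = 16, matching y values: 4, 19 (2 points).
  x = 6: rhs = 20, matching y values: none (0 points).
  x = 7: rhs = 14, matching y values: none (0 points).
  x = 8: rhs = 4, matching y values: 2, 21 (2 points).
  x = 9: rhs = 19, matching y values: none (0 points).
  x = 10: rhs = 19, matching y values: none (0 points).
  x = 11: rhs = 10, matching y values: none (0 points).
  x = 12: rhs = 21, matching y values: none (0 points).
  x = 13: rhs = 12, matching y values: 9, 14 (2 points).
  x = 14: rhs = 12, matching y values: 9, 14 (2 points).
  x = 15: rhs = 4, matching y values: 2, 21 (2 points).
  x = 16: rhs = 17, matching y values: none (0 points).
  x = 17: rhs = 11, matching y values: none (0 points).
  x = 18: rhs = 15, matching y values: none (0 points).
  x = 19: rhs = 12, matching y values: 9, 14 (2 points).
  x = 20: rhs = 8, matching y values: 10, 13 (2 points).
  x = 21: rhs = 9, matching y values: 3, 20 (2 points).
  x = 22: rhs = 21, matching y values: none (0 points).
Total affine count: 19.
Full point count |E(F_23)| = 19 + 1 = 20.
Hasse bound: |20 − (23+1)| = |-4| = 4 ≤ 2√23 ≈ 9.5917 ✓.


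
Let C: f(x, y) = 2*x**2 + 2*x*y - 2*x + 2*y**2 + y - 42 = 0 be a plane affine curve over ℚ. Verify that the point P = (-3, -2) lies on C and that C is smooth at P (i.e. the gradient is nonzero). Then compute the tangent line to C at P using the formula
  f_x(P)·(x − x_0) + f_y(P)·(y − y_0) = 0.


Tangent line at P: -18*x - 13*y - 80 = 0.

Step 1: f(-3, -2) = 0, so P lies on C.
Step 2: partial derivatives
  f_x(x, y) = 4*x + 2*y - 2, f_y(x, y) = 2*x + 4*y + 1.
  f_x(P) = -18, f_y(P) = -13 (gradient nonzero, so P is smooth).
Step 3: tangent line at P: -18·(x − -3) + -13·(y − -2) = 0.
Expanding: -18*x - 13*y - 80 = 0.


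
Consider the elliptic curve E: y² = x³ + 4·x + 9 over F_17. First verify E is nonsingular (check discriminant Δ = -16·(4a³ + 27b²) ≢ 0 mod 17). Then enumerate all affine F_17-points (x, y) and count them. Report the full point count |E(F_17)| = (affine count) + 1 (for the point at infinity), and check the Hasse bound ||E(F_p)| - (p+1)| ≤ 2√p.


Affine points = {(0, 3), (0, 14), (2, 5), (2, 12), (4, 2), (4, 15), (5, 1), (5, 16), (8, 3), (8, 14), (9, 3), (9, 14), (12, 0), (14, 2), (14, 15), (16, 2), (16, 15)}; affine count = 17; |E(F_17)| = 18.

Discriminant check: Δ ∝ 4a³ + 27b² = 4·4³ + 27·9² = 4·64 + 27·81 ≡ 12 (mod 17). Nonzero ⇒ E is nonsingular.
For each x ∈ F_17, compute rhs = x³ + 4·x + 9 mod 17, then count y ∈ F_17 with y² ≡ rhs.
  x = 0: rhs = 9, matching y values: 3, 14 (2 points).
  x = 1: rhs = 14, matching y values: none (0 points).
  x = 2: rhs = 8, matching y values: 5, 12 (2 points).
  x = 3: rhs = 14, matching y values: none (0 points).
  x = 4: rhs = 4, matching y values: 2, 15 (2 points).
  x = 5: rhs = 1, matching y values: 1, 16 (2 points).
  x = 6: rhs = 11, matching y values: none (0 points).
  x = 7: rhs = 6, matching y values: none (0 points).
  x = 8: rhs = 9, matching y values: 3, 14 (2 points).
  x = 9: rhs = 9, matching y values: 3, 14 (2 points).
  x = 10: rhs = 12, matching y values: none (0 points).
  x = 11: rhs = 7, matching y values: none (0 points).
  x = 12: rhs = 0, matching y values: 0 (1 points).
  x = 13: rhs = 14, matching y values: none (0 points).
  x = 14: rhs = 4, matching y values: 2, 15 (2 points).
  x = 15: rhs = 10, matching y values: none (0 points).
  x = 16: rhs = 4, matching y values: 2, 15 (2 points).
Total affine count: 17.
Full point count |E(F_17)| = 17 + 1 = 18.
Hasse bound: |18 − (17+1)| = |0| = 0 ≤ 2√17 ≈ 8.2462 ✓.


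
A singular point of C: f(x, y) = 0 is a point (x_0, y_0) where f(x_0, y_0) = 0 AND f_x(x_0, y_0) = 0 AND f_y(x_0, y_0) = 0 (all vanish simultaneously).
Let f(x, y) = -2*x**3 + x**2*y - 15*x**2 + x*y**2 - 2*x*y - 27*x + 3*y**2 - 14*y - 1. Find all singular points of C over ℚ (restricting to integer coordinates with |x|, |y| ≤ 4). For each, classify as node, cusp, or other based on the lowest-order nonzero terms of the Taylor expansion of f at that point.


Singular points: {(-2, 3)}; classification: cusp.

Compute partial derivatives:
  f_x = -6*x**2 + 2*x*y - 30*x + y**2 - 2*y - 27.
  f_y = x**2 + 2*x*y - 2*x + 6*y - 14.
Scan x_0 ∈ {−4, ..., 4}. For each x_0, f_y(x_0, y) is a polynomial in y; find its integer roots y ∈ {−4, ..., 4}, then test f_x and f at those candidates.
  x = -4: f_y(-4, y) = 10 - 2*y; no integer root y with |y| ≤ 4.
  x = -3: f_y(-3, y) = 1; no integer root y with |y| ≤ 4.
  x = -2: f_y(-2, y) = 2*y - 6; vanishes at y ∈ {3}. (-2, 3): f_x = 0, f = 0 — SINGULAR.
  x = -1: f_y(-1, y) = 4*y - 11; no integer root y with |y| ≤ 4.
  x = 0: f_y(0, y) = 6*y - 14; no integer root y with |y| ≤ 4.
  x = 1: f_y(1, y) = 8*y - 15; no integer root y with |y| ≤ 4.
  x = 2: f_y(2, y) = 10*y - 14; no integer root y with |y| ≤ 4.
  x = 3: f_y(3, y) = 12*y - 11; no integer root y with |y| ≤ 4.
  x = 4: f_y(4, y) = 14*y - 6; no integer root y with |y| ≤ 4.
Only singular point on the grid: (-2, 3).
Classify: substitute x = -2 + u, y = 3 + v and expand: f = -2*u**3 + u**2*v + u*v**2 + v**2.
No constant or linear terms (consistent with a singular point). Quadratic part: v**2. Cubic part: -2*u**3 + u**2*v + u*v**2.
The quadratic part v**2 is a perfect square, so there is a single (double) tangent line v = 0, i.e. y = 3. Restricting the cubic part to that line (v = 0) leaves -2*u**3 ≠ 0, so f is not divisible by v and the branch is v² ≈ 2*u**3 to lowest order — this is a cusp.
Classification: cusp.


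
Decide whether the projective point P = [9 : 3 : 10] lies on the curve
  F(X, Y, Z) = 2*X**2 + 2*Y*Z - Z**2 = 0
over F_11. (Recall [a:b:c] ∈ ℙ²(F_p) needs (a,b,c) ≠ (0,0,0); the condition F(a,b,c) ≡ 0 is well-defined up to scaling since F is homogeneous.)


F(9,3,10) ≡ 1 (mod 11); P is NOT on the curve.

Evaluate F(9, 3, 10) term-by-term (mod 11).
  2*X**2 ↦ 2·81·1·1 = 162
  2*Y*Z ↦ 2·1·3·10 = 60
  -Z**2 ↦ -1·1·1·100 = -100
Sum: F(9, 3, 10) = (162) + (60) + (-100) = 122.
Reducing mod 11: 122 ≡ 1 (mod 11).
Since F(a, b, c) ≡ 1 ≠ 0 (mod 11), P does NOT lie on the curve.


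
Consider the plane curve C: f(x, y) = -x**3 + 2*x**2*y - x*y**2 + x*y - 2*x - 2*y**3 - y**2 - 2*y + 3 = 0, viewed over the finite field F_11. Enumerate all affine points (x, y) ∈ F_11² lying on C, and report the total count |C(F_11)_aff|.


Affine F_11-points: {(0, 3), (1, 0), (1, 2), (1, 8), (2, 3), (4, 3), (5, 0), (5, 2), (5, 6), (6, 8), (7, 4), (8, 5), (9, 2), (9, 7), (9, 8)}; count = 15.

For each of the 121 pairs (x, y) ∈ F_11², evaluate f(x, y) mod 11. Record the zeros.
  x = 0: [0↦3, 1↦9, 2↦1, 3↦0, 4↦5, 5↦4, 6↦7, 7↦2, 8↦10, 9↦8, 10↦6]  zeros at y ∈ {3}
  x = 1: [0↦0, 1↦8, 2↦0, 3↦8, 4↦9, 5↦2, 6↦8, 7↦4, 8↦0, 9↦6, 10↦10]  zeros at y ∈ {0, 2, 8}
  x = 2: [0↦2, 1↦5, 2↦1, 3↦0, 4↦1, 5↦3, 6↦5, 7↦6, 8↦5, 9↦1, 10↦4]  zeros at y ∈ {3}
  x = 3: [0↦3, 1↦5, 2↦9, 3↦3, 4↦8, 5↦1, 6↦3, 7↦2, 8↦8, 9↦9, 10↦4]  zeros at y ∈ ∅
  x = 4: [0↦8, 1↦2, 2↦7, 3↦0, 4↦2, 5↦1, 6↦7, 7↦8, 8↦3, 9↦2, 10↦4]  zeros at y ∈ {3}
  x = 5: [0↦0, 1↦1, 2↦0, 3↦7, 4↦10, 5↦8, 6↦0, 7↦7, 8↦6, 9↦7, 10↦9]  zeros at y ∈ {0, 2, 6}
  x = 6: [0↦6, 1↦7, 2↦4, 3↦7, 4↦4, 5↦5, 6↦9, 7↦4, 8↦0, 9↦7, 10↦2]  zeros at y ∈ {8}
  x = 7: [0↦9, 1↦3, 2↦2, 3↦5, 4↦0, 5↦8, 6↦6, 7↦4, 8↦1, 9↦7, 10↦10]  zeros at y ∈ {4}
  x = 8: [0↦3, 1↦5, 2↦10, 3↦6, 4↦3, 5↦0, 6↦7, 7↦1, 8↦3, 9↦1, 10↦5]  zeros at y ∈ {5}
  x = 9: [0↦4, 1↦7, 2↦0, 3↦4, 4↦7, 5↦8, 6↦6, 7↦0, 8↦0, 9↦5, 10↦3]  zeros at y ∈ {2, 7, 8}
  x = 10: [0↦6, 1↦3, 2↦10, 3↦4, 4↦6, 5↦4, 6↦8, 7↦6, 8↦8, 9↦2, 10↦9]  zeros at y ∈ ∅
Collecting zeros: affine points = {(0, 3), (1, 0), (1, 2), (1, 8), (2, 3), (4, 3), (5, 0), (5, 2), (5, 6), (6, 8), (7, 4), (8, 5), (9, 2), (9, 7), (9, 8)}.
Total count |C(F_11)_aff| = 15.


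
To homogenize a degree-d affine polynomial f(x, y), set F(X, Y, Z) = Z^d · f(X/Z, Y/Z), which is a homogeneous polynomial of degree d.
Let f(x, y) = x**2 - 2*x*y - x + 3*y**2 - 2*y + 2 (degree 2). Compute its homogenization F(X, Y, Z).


F(X, Y, Z) = X**2 - 2*X*Y - X*Z + 3*Y**2 - 2*Y*Z + 2*Z**2

deg(f) = 2.
Substitute x = X/Z, y = Y/Z into f, then multiply by Z^2.
  monomial 1·x^2·y^0 ↦ 1·X^2·Y^0·Z^0.
  monomial -2·x^1·y^1 ↦ -2·X^1·Y^1·Z^0.
  monomial -1·x^1·y^0 ↦ -1·X^1·Y^0·Z^1.
  monomial 3·x^0·y^2 ↦ 3·X^0·Y^2·Z^0.
  monomial -2·x^0·y^1 ↦ -2·X^0·Y^1·Z^1.
  monomial 2·x^0·y^0 ↦ 2·X^0·Y^0·Z^2.
Collecting: F(X, Y, Z) = X**2 - 2*X*Y - X*Z + 3*Y**2 - 2*Y*Z + 2*Z**2.


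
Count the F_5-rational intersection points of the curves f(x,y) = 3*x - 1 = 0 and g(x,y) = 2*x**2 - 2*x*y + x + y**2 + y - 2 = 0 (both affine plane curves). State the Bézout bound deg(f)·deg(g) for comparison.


Common zeros: ∅; count = 0; Bézout bound = 2.

deg(f) = 1, deg(g) = 2, so Bézout bound = 2.
Scan x ∈ F_5. For each x, list the y ∈ F_5 with f(x, y) ≡ 0 and those with g(x, y) ≡ 0 (mod 5); the common zeros in that column are the intersection.
  x = 0: f ≡ 0 at y ∈ ∅; g ≡ 0 at y ∈ {1, 3}; common: ∅.
  x = 1: f ≡ 0 at y ∈ ∅; g ≡ 0 at y ∈ ∅; common: ∅.
  x = 2: f ≡ 0 at y ∈ {0, 1, 2, 3, 4}; g ≡ 0 at y ∈ ∅; common: ∅.
  x = 3: f ≡ 0 at y ∈ ∅; g ≡ 0 at y ∈ {1, 4}; common: ∅.
  x = 4: f ≡ 0 at y ∈ ∅; g ≡ 0 at y ∈ ∅; common: ∅.
Collecting: common zeros = ∅, so the count is 0.
Comparison with the Bézout bound: 0 ≤ 2 = deg(f)·deg(g), as expected for curves with no common component (the affine F_5-count falls short of the bound because intersections may lie at infinity, over extension fields, or carry multiplicity).


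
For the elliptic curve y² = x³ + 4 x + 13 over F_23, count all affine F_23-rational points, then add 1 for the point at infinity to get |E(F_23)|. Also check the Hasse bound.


Affine points = {(0, 6), (0, 17), (1, 8), (1, 15), (2, 11), (2, 12), (3, 11), (3, 12), (4, 1), (4, 22), (6, 0), (7, 4), (7, 19), (10, 8), (10, 15), (11, 10), (11, 13), (12, 8), (12, 15), (13, 10), (13, 13), (17, 7), (17, 16), (18, 11), (18, 12), (19, 5), (19, 18), (22, 10), (22, 13)}; affine count = 29; |E(F_23)| = 30.

Discriminant check: Δ ∝ 4a³ + 27b² = 4·4³ + 27·13² = 4·64 + 27·169 ≡ 12 (mod 23). Nonzero ⇒ E is nonsingular.
For each x ∈ F_23, compute rhs = x³ + 4·x + 13 mod 23, then count y ∈ F_23 with y² ≡ rhs.
  x = 0: rhs = 13, matching y values: 6, 17 (2 points).
  x = 1: rhs = 18, matching y values: 8, 15 (2 points).
  x = 2: rhs = 6, matching y values: 11, 12 (2 points).
  x = 3: rhs = 6, matching y values: 11, 12 (2 points).
  x = 4: rhs = 1, matching y values: 1, 22 (2 points).
  x = 5: rhs = 20, matching y values: none (0 points).
  x = 6: rhs = 0, matching y values: 0 (1 points).
  x = 7: rhs = 16, matching y values: 4, 19 (2 points).
  x = 8: rhs = 5, matching y values: none (0 points).
  x = 9: rhs = 19, matching y values: none (0 points).
  x = 10: rhs = 18, matching y values: 8, 15 (2 points).
  x = 11: rhs = 8, matching y values: 10, 13 (2 points).
  x = 12: rhs = 18, matching y values: 8, 15 (2 points).
  x = 13: rhs = 8, matching y values: 10, 13 (2 points).
  x = 14: rhs = 7, matching y values: none (0 points).
  x = 15: rhs = 21, matching y values: none (0 points).
  x = 16: rhs = 10, matching y values: none (0 points).
  x = 17: rhs = 3, matching y values: 7, 16 (2 points).
  x = 18: rhs = 6, matching y values: 11, 12 (2 points).
  x = 19: rhs = 2, matching y values: 5, 18 (2 points).
  x = 20: rhs = 20, matching y values: none (0 points).
  x = 21: rhs = 20, matching y values: none (0 points).
  x = 22: rhs = 8, matching y values: 10, 13 (2 points).
Total affine count: 29.
Full point count |E(F_23)| = 29 + 1 = 30.
Hasse bound: |30 − (23+1)| = |6| = 6 ≤ 2√23 ≈ 9.5917 ✓.


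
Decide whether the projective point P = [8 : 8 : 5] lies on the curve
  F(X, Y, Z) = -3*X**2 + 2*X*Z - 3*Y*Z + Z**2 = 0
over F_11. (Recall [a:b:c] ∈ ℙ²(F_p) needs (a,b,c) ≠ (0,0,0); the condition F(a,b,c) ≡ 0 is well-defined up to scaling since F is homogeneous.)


F(8,8,5) ≡ 2 (mod 11); P is NOT on the curve.

Evaluate F(8, 8, 5) term-by-term (mod 11).
  -3*X**2 ↦ -3·64·1·1 = -192
  2*X*Z ↦ 2·8·1·5 = 80
  -3*Y*Z ↦ -3·1·8·5 = -120
  Z**2 ↦ 1·1·1·25 = 25
Sum: F(8, 8, 5) = (-192) + (80) + (-120) + (25) = -207.
Reducing mod 11: -207 ≡ 2 (mod 11).
Since F(a, b, c) ≡ 2 ≠ 0 (mod 11), P does NOT lie on the curve.


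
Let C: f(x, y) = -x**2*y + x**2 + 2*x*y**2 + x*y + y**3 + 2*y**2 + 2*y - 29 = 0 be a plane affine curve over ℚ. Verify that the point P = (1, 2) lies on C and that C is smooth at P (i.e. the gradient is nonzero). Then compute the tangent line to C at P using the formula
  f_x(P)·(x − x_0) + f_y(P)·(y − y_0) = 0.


Tangent line at P: 8*x + 30*y - 68 = 0.

Step 1: f(1, 2) = 0, so P lies on C.
Step 2: partial derivatives
  f_x(x, y) = -2*x*y + 2*x + 2*y**2 + y, f_y(x, y) = -x**2 + 4*x*y + x + 3*y**2 + 4*y + 2.
  f_x(P) = 8, f_y(P) = 30 (gradient nonzero, so P is smooth).
Step 3: tangent line at P: 8·(x − 1) + 30·(y − 2) = 0.
Expanding: 8*x + 30*y - 68 = 0.


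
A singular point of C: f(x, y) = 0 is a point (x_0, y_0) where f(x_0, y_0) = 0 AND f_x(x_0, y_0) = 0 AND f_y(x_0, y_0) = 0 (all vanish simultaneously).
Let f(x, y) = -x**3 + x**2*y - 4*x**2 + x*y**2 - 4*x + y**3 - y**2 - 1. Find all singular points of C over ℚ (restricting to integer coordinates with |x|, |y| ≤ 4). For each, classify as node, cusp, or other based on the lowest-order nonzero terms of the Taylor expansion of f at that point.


Singular points: {(-1, 1)}; classification: cusp.

Compute partial derivatives:
  f_x = -3*x**2 + 2*x*y - 8*x + y**2 - 4.
  f_y = x**2 + 2*x*y + 3*y**2 - 2*y.
Scan x_0 ∈ {−4, ..., 4}. For each x_0, f_y(x_0, y) is a polynomial in y; find its integer roots y ∈ {−4, ..., 4}, then test f_x and f at those candidates.
  x = -4: f_y(-4, y) = 3*y**2 - 10*y + 16; no integer root y with |y| ≤ 4.
  x = -3: f_y(-3, y) = 3*y**2 - 8*y + 9; no integer root y with |y| ≤ 4.
  x = -2: f_y(-2, y) = 3*y**2 - 6*y + 4; no integer root y with |y| ≤ 4.
  x = -1: f_y(-1, y) = 3*y**2 - 4*y + 1; vanishes at y ∈ {1}. (-1, 1): f_x = 0, f = 0 — SINGULAR.
  x = 0: f_y(0, y) = 3*y**2 - 2*y; vanishes at y ∈ {0}. (0, 0): f_x = -4 ≠ 0.
  x = 1: f_y(1, y) = 3*y**2 + 1; no integer root y with |y| ≤ 4.
  x = 2: f_y(2, y) = 3*y**2 + 2*y + 4; no integer root y with |y| ≤ 4.
  x = 3: f_y(3, y) = 3*y**2 + 4*y + 9; no integer root y with |y| ≤ 4.
  x = 4: f_y(4, y) = 3*y**2 + 6*y + 16; no integer root y with |y| ≤ 4.
Only singular point on the grid: (-1, 1).
Classify: substitute x = -1 + u, y = 1 + v and expand: f = -u**3 + u**2*v + u*v**2 + v**3 + v**2.
No constant or linear terms (consistent with a singular point). Quadratic part: v**2. Cubic part: -u**3 + u**2*v + u*v**2 + v**3.
The quadratic part v**2 is a perfect square, so there is a single (double) tangent line v = 0, i.e. y = 1. Restricting the cubic part to that line (v = 0) leaves -u**3 ≠ 0, so f is not divisible by v and the branch is v² ≈ u**3 to lowest order — this is a cusp.
Classification: cusp.


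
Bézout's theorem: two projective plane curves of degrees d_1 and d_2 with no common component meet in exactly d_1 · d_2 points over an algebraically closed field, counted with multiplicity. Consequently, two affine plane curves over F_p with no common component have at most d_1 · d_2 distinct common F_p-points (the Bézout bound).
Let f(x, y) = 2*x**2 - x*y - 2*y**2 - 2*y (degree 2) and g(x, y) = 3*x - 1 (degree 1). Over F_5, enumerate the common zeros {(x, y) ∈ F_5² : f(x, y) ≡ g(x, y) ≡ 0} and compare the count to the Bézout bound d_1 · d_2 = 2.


Common zeros: {(2, 4)}; count = 1; Bézout bound = 2.

deg(f) = 2, deg(g) = 1, so Bézout bound = 2.
Scan x ∈ F_5. For each x, list the y ∈ F_5 with f(x, y) ≡ 0 and those with g(x, y) ≡ 0 (mod 5); the common zeros in that column are the intersection.
  x = 0: f ≡ 0 at y ∈ {0, 4}; g ≡ 0 at y ∈ ∅; common: ∅.
  x = 1: f ≡ 0 at y ∈ {3}; g ≡ 0 at y ∈ ∅; common: ∅.
  x = 2: f ≡ 0 at y ∈ {4}; g ≡ 0 at y ∈ {0, 1, 2, 3, 4}; common: {4}.
  x = 3: f ≡ 0 at y ∈ {2, 3}; g ≡ 0 at y ∈ ∅; common: ∅.
  x = 4: f ≡ 0 at y ∈ ∅; g ≡ 0 at y ∈ ∅; common: ∅.
Collecting: common zeros = {(2, 4)}, so the count is 1.
Comparison with the Bézout bound: 1 ≤ 2 = deg(f)·deg(g), as expected for curves with no common component (the affine F_5-count falls short of the bound because intersections may lie at infinity, over extension fields, or carry multiplicity).


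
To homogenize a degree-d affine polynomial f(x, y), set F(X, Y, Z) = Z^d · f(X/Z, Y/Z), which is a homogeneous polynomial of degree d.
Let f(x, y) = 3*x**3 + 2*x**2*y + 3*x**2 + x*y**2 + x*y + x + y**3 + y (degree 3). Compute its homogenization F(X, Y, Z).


F(X, Y, Z) = 3*X**3 + 2*X**2*Y + 3*X**2*Z + X*Y**2 + X*Y*Z + X*Z**2 + Y**3 + Y*Z**2

deg(f) = 3.
Substitute x = X/Z, y = Y/Z into f, then multiply by Z^3.
  monomial 3·x^3·y^0 ↦ 3·X^3·Y^0·Z^0.
  monomial 2·x^2·y^1 ↦ 2·X^2·Y^1·Z^0.
  monomial 3·x^2·y^0 ↦ 3·X^2·Y^0·Z^1.
  monomial 1·x^1·y^2 ↦ 1·X^1·Y^2·Z^0.
  monomial 1·x^1·y^1 ↦ 1·X^1·Y^1·Z^1.
  monomial 1·x^1·y^0 ↦ 1·X^1·Y^0·Z^2.
  monomial 1·x^0·y^3 ↦ 1·X^0·Y^3·Z^0.
  monomial 1·x^0·y^1 ↦ 1·X^0·Y^1·Z^2.
Collecting: F(X, Y, Z) = 3*X**3 + 2*X**2*Y + 3*X**2*Z + X*Y**2 + X*Y*Z + X*Z**2 + Y**3 + Y*Z**2.


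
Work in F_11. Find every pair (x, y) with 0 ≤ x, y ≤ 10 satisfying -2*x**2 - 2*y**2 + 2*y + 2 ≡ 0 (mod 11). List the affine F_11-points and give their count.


Affine F_11-points: {(0, 4), (0, 8), (1, 0), (1, 1), (2, 6), (5, 5), (5, 7), (6, 5), (6, 7), (9, 6), (10, 0), (10, 1)}; count = 12.

For each of the 121 pairs (x, y) ∈ F_11², evaluate f(x, y) mod 11. Record the zeros.
  x = 0: [0↦2, 1↦2, 2↦9, 3↦1, 4↦0, 5↦6, 6↦8, 7↦6, 8↦0, 9↦1, 10↦9]  zeros at y ∈ {4, 8}
  x = 1: [0↦0, 1↦0, 2↦7, 3↦10, 4↦9, 5↦4, 6↦6, 7↦4, 8↦9, 9↦10, 10↦7]  zeros at y ∈ {0, 1}
  x = 2: [0↦5, 1↦5, 2↦1, 3↦4, 4↦3, 5↦9, 6↦0, 7↦9, 8↦3, 9↦4, 10↦1]  zeros at y ∈ {6}
  x = 3: [0↦6, 1↦6, 2↦2, 3↦5, 4↦4, 5↦10, 6↦1, 7↦10, 8↦4, 9↦5, 10↦2]  zeros at y ∈ ∅
  x = 4: [0↦3, 1↦3, 2↦10, 3↦2, 4↦1, 5↦7, 6↦9, 7↦7, 8↦1, 9↦2, 10↦10]  zeros at y ∈ ∅
  x = 5: [0↦7, 1↦7, 2↦3, 3↦6, 4↦5, 5↦0, 6↦2, 7↦0, 8↦5, 9↦6, 10↦3]  zeros at y ∈ {5, 7}
  x = 6: [0↦7, 1↦7, 2↦3, 3↦6, 4↦5, 5↦0, 6↦2, 7↦0, 8↦5, 9↦6, 10↦3]  zeros at y ∈ {5, 7}
  x = 7: [0↦3, 1↦3, 2↦10, 3↦2, 4↦1, 5↦7, 6↦9, 7↦7, 8↦1, 9↦2, 10↦10]  zeros at y ∈ ∅
  x = 8: [0↦6, 1↦6, 2↦2, 3↦5, 4↦4, 5↦10, 6↦1, 7↦10, 8↦4, 9↦5, 10↦2]  zeros at y ∈ ∅
  x = 9: [0↦5, 1↦5, 2↦1, 3↦4, 4↦3, 5↦9, 6↦0, 7↦9, 8↦3, 9↦4, 10↦1]  zeros at y ∈ {6}
  x = 10: [0↦0, 1↦0, 2↦7, 3↦10, 4↦9, 5↦4, 6↦6, 7↦4, 8↦9, 9↦10, 10↦7]  zeros at y ∈ {0, 1}
Collecting zeros: affine points = {(0, 4), (0, 8), (1, 0), (1, 1), (2, 6), (5, 5), (5, 7), (6, 5), (6, 7), (9, 6), (10, 0), (10, 1)}.
Total count |C(F_11)_aff| = 12.


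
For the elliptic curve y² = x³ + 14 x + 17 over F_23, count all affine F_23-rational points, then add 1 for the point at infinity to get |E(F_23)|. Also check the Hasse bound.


Affine points = {(1, 3), (1, 20), (6, 8), (6, 15), (12, 2), (12, 21), (13, 2), (13, 21), (14, 6), (14, 17), (16, 6), (16, 17), (17, 4), (17, 19), (18, 11), (18, 12), (19, 9), (19, 14), (21, 2), (21, 21), (22, 5), (22, 18)}; affine count = 22; |E(F_23)| = 23.

Discriminant check: Δ ∝ 4a³ + 27b² = 4·14³ + 27·17² = 4·2744 + 27·289 ≡ 11 (mod 23). Nonzero ⇒ E is nonsingular.
For each x ∈ F_23, compute rhs = x³ + 14·x + 17 mod 23, then count y ∈ F_23 with y² ≡ rhs.
  x = 0: rhs = 17, matching y values: none (0 points).
  x = 1: rhs = 9, matching y values: 3, 20 (2 points).
  x = 2: rhs = 7, matching y values: none (0 points).
  x = 3: rhs = 17, matching y values: none (0 points).
  x = 4: rhs = 22, matching y values: none (0 points).
  x = 5: rhs = 5, matching y values: none (0 points).
  x = 6: rhs = 18, matching y values: 8, 15 (2 points).
  x = 7: rhs = 21, matching y values: none (0 points).
  x = 8: rhs = 20, matching y values: none (0 points).
  x = 9: rhs = 21, matching y values: none (0 points).
  x = 10: rhs = 7, matching y values: none (0 points).
  x = 11: rhs = 7, matching y values: none (0 points).
  x = 12: rhs = 4, matching y values: 2, 21 (2 points).
  x = 13: rhs = 4, matching y values: 2, 21 (2 points).
  x = 14: rhs = 13, matching y values: 6, 17 (2 points).
  x = 15: rhs = 14, matching y values: none (0 points).
  x = 16: rhs = 13, matching y values: 6, 17 (2 points).
  x = 17: rhs = 16, matching y values: 4, 19 (2 points).
  x = 18: rhs = 6, matching y values: 11, 12 (2 points).
  x = 19: rhs = 12, matching y values: 9, 14 (2 points).
  x = 20: rhs = 17, matching y values: none (0 points).
  x = 21: rhs = 4, matching y values: 2, 21 (2 points).
  x = 22: rhs = 2, matching y values: 5, 18 (2 points).
Total affine count: 22.
Full point count |E(F_23)| = 22 + 1 = 23.
Hasse bound: |23 − (23+1)| = |-1| = 1 ≤ 2√23 ≈ 9.5917 ✓.


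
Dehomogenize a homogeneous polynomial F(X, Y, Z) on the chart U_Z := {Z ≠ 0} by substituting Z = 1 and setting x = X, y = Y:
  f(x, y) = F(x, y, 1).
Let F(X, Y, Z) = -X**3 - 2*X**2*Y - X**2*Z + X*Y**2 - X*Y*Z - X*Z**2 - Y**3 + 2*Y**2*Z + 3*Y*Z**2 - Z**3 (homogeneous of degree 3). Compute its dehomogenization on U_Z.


f(x, y) = -x**3 - 2*x**2*y - x**2 + x*y**2 - x*y - x - y**3 + 2*y**2 + 3*y - 1

On U_Z we set Z = 1. Each monomial c·X^i·Y^j·Z^k in F becomes c·x^i·y^j·1^k = c·x^i·y^j.
Substituting Z = 1: F(X, Y, 1) = -x**3 - 2*x**2*y - x**2 + x*y**2 - x*y - x - y**3 + 2*y**2 + 3*y - 1.
Note: deg(f) ≤ deg(F) = 3; strict inequality happens when F is divisible by Z (lost terms).


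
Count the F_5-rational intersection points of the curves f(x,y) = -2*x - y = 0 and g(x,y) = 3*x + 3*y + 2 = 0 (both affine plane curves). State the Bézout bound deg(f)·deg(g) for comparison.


Common zeros: {(4, 2)}; count = 1; Bézout bound = 1.

deg(f) = 1, deg(g) = 1, so Bézout bound = 1.
Scan x ∈ F_5. For each x, list the y ∈ F_5 with f(x, y) ≡ 0 and those with g(x, y) ≡ 0 (mod 5); the common zeros in that column are the intersection.
  x = 0: f ≡ 0 at y ∈ {0}; g ≡ 0 at y ∈ {1}; common: ∅.
  x = 1: f ≡ 0 at y ∈ {3}; g ≡ 0 at y ∈ {0}; common: ∅.
  x = 2: f ≡ 0 at y ∈ {1}; g ≡ 0 at y ∈ {4}; common: ∅.
  x = 3: f ≡ 0 at y ∈ {4}; g ≡ 0 at y ∈ {3}; common: ∅.
  x = 4: f ≡ 0 at y ∈ {2}; g ≡ 0 at y ∈ {2}; common: {2}.
Collecting: common zeros = {(4, 2)}, so the count is 1.
Comparison with the Bézout bound: 1 ≤ 1 = deg(f)·deg(g), as expected for curves with no common component (the bound is attained).


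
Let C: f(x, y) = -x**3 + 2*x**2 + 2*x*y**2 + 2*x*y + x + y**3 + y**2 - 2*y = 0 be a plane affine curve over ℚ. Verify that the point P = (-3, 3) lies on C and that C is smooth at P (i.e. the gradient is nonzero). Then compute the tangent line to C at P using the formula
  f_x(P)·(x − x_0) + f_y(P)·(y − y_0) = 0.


Tangent line at P: -14*x - 11*y - 9 = 0.

Step 1: f(-3, 3) = 0, so P lies on C.
Step 2: partial derivatives
  f_x(x, y) = -3*x**2 + 4*x + 2*y**2 + 2*y + 1, f_y(x, y) = 4*x*y + 2*x + 3*y**2 + 2*y - 2.
  f_x(P) = -14, f_y(P) = -11 (gradient nonzero, so P is smooth).
Step 3: tangent line at P: -14·(x − -3) + -11·(y − 3) = 0.
Expanding: -14*x - 11*y - 9 = 0.


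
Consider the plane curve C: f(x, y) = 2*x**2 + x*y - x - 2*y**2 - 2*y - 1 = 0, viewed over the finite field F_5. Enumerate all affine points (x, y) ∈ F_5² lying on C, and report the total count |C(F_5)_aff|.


Affine F_5-points: {(0, 1), (0, 3), (1, 0), (1, 2), (2, 0), (4, 3)}; count = 6.

For each of the 25 pairs (x, y) ∈ F_5², evaluate f(x, y) mod 5. Record the zeros.
  x = 0: [0↦4, 1↦0, 2↦2, 3↦0, 4↦4]  zeros at y ∈ {1, 3}
  x = 1: [0↦0, 1↦2, 2↦0, 3↦4, 4↦4]  zeros at y ∈ {0, 2}
  x = 2: [0↦0, 1↦3, 2↦2, 3↦2, 4↦3]  zeros at y ∈ {0}
  x = 3: [0↦4, 1↦3, 2↦3, 3↦4, 4↦1]  zeros at y ∈ ∅
  x = 4: [0↦2, 1↦2, 2↦3, 3↦0, 4↦3]  zeros at y ∈ {3}
Collecting zeros: affine points = {(0, 1), (0, 3), (1, 0), (1, 2), (2, 0), (4, 3)}.
Total count |C(F_5)_aff| = 6.


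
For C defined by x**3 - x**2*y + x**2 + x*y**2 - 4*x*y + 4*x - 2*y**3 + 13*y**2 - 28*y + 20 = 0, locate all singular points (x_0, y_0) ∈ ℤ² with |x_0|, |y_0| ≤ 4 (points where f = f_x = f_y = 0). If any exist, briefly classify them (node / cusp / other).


Singular points: {(0, 2)}; classification: node.

Compute partial derivatives:
  f_x = 3*x**2 - 2*x*y + 2*x + y**2 - 4*y + 4.
  f_y = -x**2 + 2*x*y - 4*x - 6*y**2 + 26*y - 28.
Scan x_0 ∈ {−4, ..., 4}. For each x_0, f_y(x_0, y) is a polynomial in y; find its integer roots y ∈ {−4, ..., 4}, then test f_x and f at those candidates.
  x = -4: f_y(-4, y) = -6*y**2 + 18*y - 28; no integer root y with |y| ≤ 4.
  x = -3: f_y(-3, y) = -6*y**2 + 20*y - 25; no integer root y with |y| ≤ 4.
  x = -2: f_y(-2, y) = -6*y**2 + 22*y - 24; no integer root y with |y| ≤ 4.
  x = -1: f_y(-1, y) = -6*y**2 + 24*y - 25; no integer root y with |y| ≤ 4.
  x = 0: f_y(0, y) = -6*y**2 + 26*y - 28; vanishes at y ∈ {2}. (0, 2): f_x = 0, f = 0 — SINGULAR.
  x = 1: f_y(1, y) = -6*y**2 + 28*y - 33; no integer root y with |y| ≤ 4.
  x = 2: f_y(2, y) = -6*y**2 + 30*y - 40; no integer root y with |y| ≤ 4.
  x = 3: f_y(3, y) = -6*y**2 + 32*y - 49; no integer root y with |y| ≤ 4.
  x = 4: f_y(4, y) = -6*y**2 + 34*y - 60; no integer root y with |y| ≤ 4.
Only singular point on the grid: (0, 2).
Classify: substitute x = 0 + u, y = 2 + v and expand: f = u**3 - u**2*v - u**2 + u*v**2 - 2*v**3 + v**2.
No constant or linear terms (consistent with a singular point). Quadratic part: -u**2 + v**2. Cubic part: u**3 - u**2*v + u*v**2 - 2*v**3.
The quadratic part v**2 - u**2 = (v − u)(v + u) splits into two distinct linear factors, so there are two distinct tangent lines y − 2 = ±(x − 0) — this is a node (ordinary double point).
Classification: node.


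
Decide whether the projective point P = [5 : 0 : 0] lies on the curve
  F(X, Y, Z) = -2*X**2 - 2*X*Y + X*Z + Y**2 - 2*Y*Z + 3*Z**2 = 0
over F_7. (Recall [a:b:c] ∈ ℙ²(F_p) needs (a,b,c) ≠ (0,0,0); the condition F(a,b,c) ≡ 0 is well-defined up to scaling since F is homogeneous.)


F(5,0,0) ≡ 6 (mod 7); P is NOT on the curve.

Evaluate F(5, 0, 0) term-by-term (mod 7).
  -2*X**2 ↦ -2·25·1·1 = -50
  -2*X*Y ↦ -2·5·0·1 = 0
  X*Z ↦ 1·5·1·0 = 0
  Y**2 ↦ 1·1·0·1 = 0
  -2*Y*Z ↦ -2·1·0·0 = 0
  3*Z**2 ↦ 3·1·1·0 = 0
Sum: F(5, 0, 0) = (-50) + (0) + (0) + (0) + (0) + (0) = -50.
Reducing mod 7: -50 ≡ 6 (mod 7).
Since F(a, b, c) ≡ 6 ≠ 0 (mod 7), P does NOT lie on the curve.


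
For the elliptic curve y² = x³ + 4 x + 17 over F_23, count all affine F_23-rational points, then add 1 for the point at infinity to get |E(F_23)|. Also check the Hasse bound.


Affine points = {(5, 1), (5, 22), (6, 2), (6, 21), (8, 3), (8, 20), (9, 0), (11, 9), (11, 14), (13, 9), (13, 14), (15, 5), (15, 18), (19, 11), (19, 12), (20, 1), (20, 22), (21, 1), (21, 22), (22, 9), (22, 14)}; affine count = 21; |E(F_23)| = 22.

Discriminant check: Δ ∝ 4a³ + 27b² = 4·4³ + 27·17² = 4·64 + 27·289 ≡ 9 (mod 23). Nonzero ⇒ E is nonsingular.
For each x ∈ F_23, compute rhs = x³ + 4·x + 17 mod 23, then count y ∈ F_23 with y² ≡ rhs.
  x = 0: rhs = 17, matching y values: none (0 points).
  x = 1: rhs = 22, matching y values: none (0 points).
  x = 2: rhs = 10, matching y values: none (0 points).
  x = 3: rhs = 10, matching y values: none (0 points).
  x = 4: rhs = 5, matching y values: none (0 points).
  x = 5: rhs = 1, matching y values: 1, 22 (2 points).
  x = 6: rhs = 4, matching y values: 2, 21 (2 points).
  x = 7: rhs = 20, matching y values: none (0 points).
  x = 8: rhs = 9, matching y values: 3, 20 (2 points).
  x = 9: rhs = 0, matching y values: 0 (1 points).
  x = 10: rhs = 22, matching y values: none (0 points).
  x = 11: rhs = 12, matching y values: 9, 14 (2 points).
  x = 12: rhs = 22, matching y values: none (0 points).
  x = 13: rhs = 12, matching y values: 9, 14 (2 points).
  x = 14: rhs = 11, matching y values: none (0 points).
  x = 15: rhs = 2, matching y values: 5, 18 (2 points).
  x = 16: rhs = 14, matching y values: none (0 points).
  x = 17: rhs = 7, matching y values: none (0 points).
  x = 18: rhs = 10, matching y values: none (0 points).
  x = 19: rhs = 6, matching y values: 11, 12 (2 points).
  x = 20: rhs = 1, matching y values: 1, 22 (2 points).
  x = 21: rhs = 1, matching y values: 1, 22 (2 points).
  x = 22: rhs = 12, matching y values: 9, 14 (2 points).
Total affine count: 21.
Full point count |E(F_23)| = 21 + 1 = 22.
Hasse bound: |22 − (23+1)| = |-2| = 2 ≤ 2√23 ≈ 9.5917 ✓.


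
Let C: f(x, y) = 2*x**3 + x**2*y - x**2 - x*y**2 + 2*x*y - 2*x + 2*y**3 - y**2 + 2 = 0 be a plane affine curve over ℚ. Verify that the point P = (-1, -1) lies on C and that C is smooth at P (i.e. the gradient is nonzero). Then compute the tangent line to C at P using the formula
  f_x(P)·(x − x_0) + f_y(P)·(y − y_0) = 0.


Tangent line at P: 5*x + 5*y + 10 = 0.

Step 1: f(-1, -1) = 0, so P lies on C.
Step 2: partial derivatives
  f_x(x, y) = 6*x**2 + 2*x*y - 2*x - y**2 + 2*y - 2, f_y(x, y) = x**2 - 2*x*y + 2*x + 6*y**2 - 2*y.
  f_x(P) = 5, f_y(P) = 5 (gradient nonzero, so P is smooth).
Step 3: tangent line at P: 5·(x − -1) + 5·(y − -1) = 0.
Expanding: 5*x + 5*y + 10 = 0.


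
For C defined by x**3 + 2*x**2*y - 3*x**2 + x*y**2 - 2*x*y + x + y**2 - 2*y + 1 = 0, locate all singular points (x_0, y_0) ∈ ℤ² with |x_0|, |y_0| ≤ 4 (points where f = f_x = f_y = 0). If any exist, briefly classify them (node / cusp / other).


Singular points: {(0, 1)}; classification: node.

Compute partial derivatives:
  f_x = 3*x**2 + 4*x*y - 6*x + y**2 - 2*y + 1.
  f_y = 2*x**2 + 2*x*y - 2*x + 2*y - 2.
Scan x_0 ∈ {−4, ..., 4}. For each x_0, f_y(x_0, y) is a polynomial in y; find its integer roots y ∈ {−4, ..., 4}, then test f_x and f at those candidates.
  x = -4: f_y(-4, y) = 38 - 6*y; no integer root y with |y| ≤ 4.
  x = -3: f_y(-3, y) = 22 - 4*y; no integer root y with |y| ≤ 4.
  x = -2: f_y(-2, y) = 10 - 2*y; no integer root y with |y| ≤ 4.
  x = -1: f_y(-1, y) = 2; no integer root y with |y| ≤ 4.
  x = 0: f_y(0, y) = 2*y - 2; vanishes at y ∈ {1}. (0, 1): f_x = 0, f = 0 — SINGULAR.
  x = 1: f_y(1, y) = 4*y - 2; no integer root y with |y| ≤ 4.
  x = 2: f_y(2, y) = 6*y + 2; no integer root y with |y| ≤ 4.
  x = 3: f_y(3, y) = 8*y + 10; no integer root y with |y| ≤ 4.
  x = 4: f_y(4, y) = 10*y + 22; no integer root y with |y| ≤ 4.
Only singular point on the grid: (0, 1).
Classify: substitute x = 0 + u, y = 1 + v and expand: f = u**3 + 2*u**2*v - u**2 + u*v**2 + v**2.
No constant or linear terms (consistent with a singular point). Quadratic part: -u**2 + v**2. Cubic part: u**3 + 2*u**2*v + u*v**2.
The quadratic part v**2 - u**2 = (v − u)(v + u) splits into two distinct linear factors, so there are two distinct tangent lines y − 1 = ±(x − 0) — this is a node (ordinary double point).
Classification: node.


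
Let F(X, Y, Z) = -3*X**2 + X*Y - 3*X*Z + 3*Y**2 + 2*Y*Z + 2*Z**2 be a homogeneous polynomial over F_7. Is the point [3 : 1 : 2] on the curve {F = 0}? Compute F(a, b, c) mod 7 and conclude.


F(3,1,2) ≡ 1 (mod 7); P is NOT on the curve.

Evaluate F(3, 1, 2) term-by-term (mod 7).
  -3*X**2 ↦ -3·9·1·1 = -27
  X*Y ↦ 1·3·1·1 = 3
  -3*X*Z ↦ -3·3·1·2 = -18
  3*Y**2 ↦ 3·1·1·1 = 3
  2*Y*Z ↦ 2·1·1·2 = 4
  2*Z**2 ↦ 2·1·1·4 = 8
Sum: F(3, 1, 2) = (-27) + (3) + (-18) + (3) + (4) + (8) = -27.
Reducing mod 7: -27 ≡ 1 (mod 7).
Since F(a, b, c) ≡ 1 ≠ 0 (mod 7), P does NOT lie on the curve.


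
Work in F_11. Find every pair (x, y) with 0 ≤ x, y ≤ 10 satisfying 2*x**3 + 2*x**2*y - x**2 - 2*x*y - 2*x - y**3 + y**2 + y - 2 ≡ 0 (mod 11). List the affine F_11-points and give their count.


Affine F_11-points: {(0, 6), (2, 1), (2, 4), (2, 7), (4, 4), (5, 9), (7, 3), (7, 4), (7, 5)}; count = 9.

For each of the 121 pairs (x, y) ∈ F_11², evaluate f(x, y) mod 11. Record the zeros.
  x = 0: [0↦9, 1↦10, 2↦7, 3↦5, 4↦9, 5↦2, 6↦0, 7↦8, 8↦9, 9↦8, 10↦10]  zeros at y ∈ {6}
  x = 1: [0↦8, 1↦9, 2↦6, 3↦4, 4↦8, 5↦1, 6↦10, 7↦7, 8↦8, 9↦7, 10↦9]  zeros at y ∈ ∅
  x = 2: [0↦6, 1↦0, 2↦1, 3↦3, 4↦0, 5↦8, 6↦10, 7↦0, 8↦5, 9↦8, 10↦3]  zeros at y ∈ {1, 4, 7}
  x = 3: [0↦4, 1↦6, 2↦4, 3↦3, 4↦8, 5↦2, 6↦1, 7↦10, 8↦1, 9↦1, 10↦4]  zeros at y ∈ ∅
  x = 4: [0↦3, 1↦6, 2↦5, 3↦5, 4↦0, 5↦6, 6↦6, 7↦5, 8↦8, 9↦9, 10↦2]  zeros at y ∈ {4}
  x = 5: [0↦4, 1↦1, 2↦5, 3↦10, 4↦10, 5↦10, 6↦4, 7↦8, 8↦5, 9↦0, 10↦9]  zeros at y ∈ {9}
  x = 6: [0↦8, 1↦3, 2↦5, 3↦8, 4↦6, 5↦4, 6↦7, 7↦9, 8↦4, 9↦8, 10↦4]  zeros at y ∈ ∅
  x = 7: [0↦5, 1↦2, 2↦6, 3↦0, 4↦0, 5↦0, 6↦5, 7↦9, 8↦6, 9↦1, 10↦10]  zeros at y ∈ {3, 4, 5}
  x = 8: [0↦7, 1↦10, 2↦9, 3↦9, 4↦4, 5↦10, 6↦10, 7↦9, 8↦1, 9↦2, 10↦6]  zeros at y ∈ ∅
  x = 9: [0↦4, 1↦6, 2↦4, 3↦3, 4↦8, 5↦2, 6↦1, 7↦10, 8↦1, 9↦1, 10↦4]  zeros at y ∈ ∅
  x = 10: [0↦8, 1↦2, 2↦3, 3↦5, 4↦2, 5↦10, 6↦1, 7↦2, 8↦7, 9↦10, 10↦5]  zeros at y ∈ ∅
Collecting zeros: affine points = {(0, 6), (2, 1), (2, 4), (2, 7), (4, 4), (5, 9), (7, 3), (7, 4), (7, 5)}.
Total count |C(F_11)_aff| = 9.


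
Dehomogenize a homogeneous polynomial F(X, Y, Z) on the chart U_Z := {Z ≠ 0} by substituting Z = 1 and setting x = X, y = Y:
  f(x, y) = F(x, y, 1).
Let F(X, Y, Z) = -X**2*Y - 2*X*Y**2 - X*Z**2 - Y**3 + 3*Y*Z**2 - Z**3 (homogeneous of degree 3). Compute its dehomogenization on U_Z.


f(x, y) = -x**2*y - 2*x*y**2 - x - y**3 + 3*y - 1

On U_Z we set Z = 1. Each monomial c·X^i·Y^j·Z^k in F becomes c·x^i·y^j·1^k = c·x^i·y^j.
Substituting Z = 1: F(X, Y, 1) = -x**2*y - 2*x*y**2 - x - y**3 + 3*y - 1.
Note: deg(f) ≤ deg(F) = 3; strict inequality happens when F is divisible by Z (lost terms).


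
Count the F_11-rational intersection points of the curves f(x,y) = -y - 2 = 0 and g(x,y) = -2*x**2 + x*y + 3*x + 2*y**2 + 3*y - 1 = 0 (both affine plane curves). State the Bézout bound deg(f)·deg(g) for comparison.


Common zeros: {(1, 9), (5, 9)}; count = 2; Bézout bound = 2.

deg(f) = 1, deg(g) = 2, so Bézout bound = 2.
Scan x ∈ F_11. For each x, list the y ∈ F_11 with f(x, y) ≡ 0 and those with g(x, y) ≡ 0 (mod 11); the common zeros in that column are the intersection.
  x = 0: f ≡ 0 at y ∈ {9}; g ≡ 0 at y ∈ ∅; common: ∅.
  x = 1: f ≡ 0 at y ∈ {9}; g ≡ 0 at y ∈ {0, 9}; common: {9}.
  x = 2: f ≡ 0 at y ∈ {9}; g ≡ 0 at y ∈ {6, 8}; common: ∅.
  x = 3: f ≡ 0 at y ∈ {9}; g ≡ 0 at y ∈ ∅; common: ∅.
  x = 4: f ≡ 0 at y ∈ {9}; g ≡ 0 at y ∈ ∅; common: ∅.
  x = 5: f ≡ 0 at y ∈ {9}; g ≡ 0 at y ∈ {9}; common: {9}.
  x = 6: f ≡ 0 at y ∈ {9}; g ≡ 0 at y ∈ {0, 1}; common: ∅.
  x = 7: f ≡ 0 at y ∈ {9}; g ≡ 0 at y ∈ {1, 5}; common: ∅.
  x = 8: f ≡ 0 at y ∈ {9}; g ≡ 0 at y ∈ {5, 6}; common: ∅.
  x = 9: f ≡ 0 at y ∈ {9}; g ≡ 0 at y ∈ {8}; common: ∅.
  x = 10: f ≡ 0 at y ∈ {9}; g ≡ 0 at y ∈ ∅; common: ∅.
Collecting: common zeros = {(1, 9), (5, 9)}, so the count is 2.
Comparison with the Bézout bound: 2 ≤ 2 = deg(f)·deg(g), as expected for curves with no common component (the bound is attained).


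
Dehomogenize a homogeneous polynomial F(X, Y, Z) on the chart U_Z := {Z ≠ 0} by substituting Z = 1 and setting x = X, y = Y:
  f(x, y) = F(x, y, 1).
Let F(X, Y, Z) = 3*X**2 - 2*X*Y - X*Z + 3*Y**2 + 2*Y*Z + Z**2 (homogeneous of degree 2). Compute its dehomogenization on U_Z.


f(x, y) = 3*x**2 - 2*x*y - x + 3*y**2 + 2*y + 1

On U_Z we set Z = 1. Each monomial c·X^i·Y^j·Z^k in F becomes c·x^i·y^j·1^k = c·x^i·y^j.
Substituting Z = 1: F(X, Y, 1) = 3*x**2 - 2*x*y - x + 3*y**2 + 2*y + 1.
Note: deg(f) ≤ deg(F) = 2; strict inequality happens when F is divisible by Z (lost terms).


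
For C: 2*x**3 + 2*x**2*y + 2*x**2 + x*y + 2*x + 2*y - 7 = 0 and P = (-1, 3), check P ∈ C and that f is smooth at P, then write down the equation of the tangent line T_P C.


Tangent line at P: -5*x + 3*y - 14 = 0.

Step 1: f(-1, 3) = 0, so P lies on C.
Step 2: partial derivatives
  f_x(x, y) = 6*x**2 + 4*x*y + 4*x + y + 2, f_y(x, y) = 2*x**2 + x + 2.
  f_x(P) = -5, f_y(P) = 3 (gradient nonzero, so P is smooth).
Step 3: tangent line at P: -5·(x − -1) + 3·(y − 3) = 0.
Expanding: -5*x + 3*y - 14 = 0.


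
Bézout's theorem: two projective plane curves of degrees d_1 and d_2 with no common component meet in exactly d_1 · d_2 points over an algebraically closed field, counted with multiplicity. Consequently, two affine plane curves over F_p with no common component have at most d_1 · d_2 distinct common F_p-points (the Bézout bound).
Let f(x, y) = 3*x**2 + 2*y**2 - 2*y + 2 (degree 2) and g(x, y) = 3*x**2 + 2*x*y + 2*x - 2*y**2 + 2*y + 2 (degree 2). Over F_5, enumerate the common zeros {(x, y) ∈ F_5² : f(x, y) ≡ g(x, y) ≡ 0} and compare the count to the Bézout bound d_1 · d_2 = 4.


Common zeros: ∅; count = 0; Bézout bound = 4.

deg(f) = 2, deg(g) = 2, so Bézout bound = 4.
Scan x ∈ F_5. For each x, list the y ∈ F_5 with f(x, y) ≡ 0 and those with g(x, y) ≡ 0 (mod 5); the common zeros in that column are the intersection.
  x = 0: f ≡ 0 at y ∈ ∅; g ≡ 0 at y ∈ {3}; common: ∅.
  x = 1: f ≡ 0 at y ∈ {0, 1}; g ≡ 0 at y ∈ ∅; common: ∅.
  x = 2: f ≡ 0 at y ∈ ∅; g ≡ 0 at y ∈ {4}; common: ∅.
  x = 3: f ≡ 0 at y ∈ ∅; g ≡ 0 at y ∈ {0, 4}; common: ∅.
  x = 4: f ≡ 0 at y ∈ {0, 1}; g ≡ 0 at y ∈ {2, 3}; common: ∅.
Collecting: common zeros = ∅, so the count is 0.
Comparison with the Bézout bound: 0 ≤ 4 = deg(f)·deg(g), as expected for curves with no common component (the affine F_5-count falls short of the bound because intersections may lie at infinity, over extension fields, or carry multiplicity).


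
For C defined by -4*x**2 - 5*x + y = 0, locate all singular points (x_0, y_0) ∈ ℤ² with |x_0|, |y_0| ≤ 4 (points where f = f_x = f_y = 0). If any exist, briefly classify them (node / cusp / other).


No singular points in the scanned grid; C is smooth there.

Compute partial derivatives:
  f_x = -8*x - 5.
  f_y = 1.
f_y = 1 is a nonzero constant, so f_y never vanishes: no point (x, y) can satisfy f = f_x = f_y = 0. In particular no (x, y) ∈ {−4, ..., 4}² is singular; the curve is smooth.


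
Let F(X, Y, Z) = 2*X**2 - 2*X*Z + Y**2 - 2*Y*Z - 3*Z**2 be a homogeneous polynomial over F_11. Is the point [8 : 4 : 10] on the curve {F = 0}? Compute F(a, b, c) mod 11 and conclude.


F(8,4,10) ≡ 0 (mod 11); P is on the curve.

Evaluate F(8, 4, 10) term-by-term (mod 11).
  2*X**2 ↦ 2·64·1·1 = 128
  -2*X*Z ↦ -2·8·1·10 = -160
  Y**2 ↦ 1·1·16·1 = 16
  -2*Y*Z ↦ -2·1·4·10 = -80
  -3*Z**2 ↦ -3·1·1·100 = -300
Sum: F(8, 4, 10) = (128) + (-160) + (16) + (-80) + (-300) = -396.
Reducing mod 11: -396 ≡ 0 (mod 11).
Since F(a, b, c) ≡ 0 (mod 11), P lies on the curve.
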